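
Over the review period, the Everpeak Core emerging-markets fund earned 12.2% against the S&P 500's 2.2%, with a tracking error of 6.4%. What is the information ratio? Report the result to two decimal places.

IR = (Rp − Rb) / TE = (12.2% − 2.2%) / 6.4% = 10.00% / 6.4% = 1.5625

1.56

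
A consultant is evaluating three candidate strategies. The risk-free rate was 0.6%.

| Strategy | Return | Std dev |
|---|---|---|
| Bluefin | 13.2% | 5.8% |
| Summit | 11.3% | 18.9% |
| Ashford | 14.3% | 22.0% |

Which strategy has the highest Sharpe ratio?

Bluefin

Bluefin: Sharpe ratio = (13.2% − 0.6%) / 5.8% = 2.172
Summit: Sharpe ratio = (11.3% − 0.6%) / 18.9% = 0.566
Ashford: Sharpe ratio = (14.3% − 0.6%) / 22.0% = 0.623
Highest: Bluefin (2.172).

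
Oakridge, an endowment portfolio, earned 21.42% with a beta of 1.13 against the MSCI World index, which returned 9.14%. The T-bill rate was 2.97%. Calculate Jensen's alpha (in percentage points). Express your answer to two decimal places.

11.48

CAPM expected return = Rf + β(Rm − Rf) = 2.97% + 1.13 × (9.14% − 2.97%) = 2.97 + 1.13 × 6.17 = 9.9421%
Jensen's α = Rp − E[R] = 21.42% − 9.9421% = 11.4779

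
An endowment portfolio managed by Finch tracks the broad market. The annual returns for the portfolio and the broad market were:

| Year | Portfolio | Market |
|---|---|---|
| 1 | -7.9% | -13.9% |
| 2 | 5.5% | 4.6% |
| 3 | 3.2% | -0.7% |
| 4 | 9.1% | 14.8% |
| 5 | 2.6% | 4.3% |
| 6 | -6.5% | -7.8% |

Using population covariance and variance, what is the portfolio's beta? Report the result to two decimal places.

r̄p = 1.0000%,  r̄m = 0.2167%
Cov = Σ(rp − r̄p)(rm − r̄m) / 6 = 54.6883
Var(rm) = Σ(rm − r̄m)² / 6 = 85.4914
β = Cov / Var = 54.6883 / 85.4914 = 0.6397

0.64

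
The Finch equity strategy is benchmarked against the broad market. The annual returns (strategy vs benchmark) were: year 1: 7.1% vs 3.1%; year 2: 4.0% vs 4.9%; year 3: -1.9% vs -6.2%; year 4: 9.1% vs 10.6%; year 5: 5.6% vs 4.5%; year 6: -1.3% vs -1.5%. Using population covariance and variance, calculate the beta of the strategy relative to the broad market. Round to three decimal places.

0.711

r̄p = 3.7667%,  r̄m = 2.5667%
Cov = Σ(rp − r̄p)(rm − r̄m) / 6 = 19.8322
Var(rm) = Σ(rm − r̄m)² / 6 = 27.8989
β = Cov / Var = 19.8322 / 27.8989 = 0.7109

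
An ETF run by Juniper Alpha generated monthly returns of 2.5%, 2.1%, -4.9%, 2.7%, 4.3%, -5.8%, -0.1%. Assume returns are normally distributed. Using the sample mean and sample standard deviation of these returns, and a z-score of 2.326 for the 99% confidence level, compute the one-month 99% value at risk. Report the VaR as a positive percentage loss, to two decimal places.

9.09

Mean return μ = 0.80 / 7 = 0.1143%
Sample std dev = √[94.0086 / 6] = 3.9583%
VaR = −(μ − z·σ) = −(0.1143 − 2.326 × 3.9583) = −(-9.0927) = 9.0927%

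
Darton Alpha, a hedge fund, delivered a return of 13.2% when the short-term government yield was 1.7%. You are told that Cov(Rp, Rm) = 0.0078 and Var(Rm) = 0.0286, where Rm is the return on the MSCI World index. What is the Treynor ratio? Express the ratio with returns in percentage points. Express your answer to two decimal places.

42.17

β = Cov / Var = 0.0078 / 0.0286 = 0.2727
Treynor = (Rp − Rf) / β = (13.2% − 1.7%) / 0.2727 = 11.50 / 0.2727 = 42.1709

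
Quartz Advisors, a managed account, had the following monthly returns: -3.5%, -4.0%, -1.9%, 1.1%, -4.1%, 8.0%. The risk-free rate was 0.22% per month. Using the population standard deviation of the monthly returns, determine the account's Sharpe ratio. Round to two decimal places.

-0.22

r̄ = (-3.5 − 4 − 1.9 + 1.1 − 4.1 + 8) / 6 = -0.7333%
Σ(r − r̄)² = (-3.5 − (-0.7333))² + (-4 − (-0.7333))² + … = 110.6533
σ = √[110.6533 / 6] = 4.2944%
Sharpe = (r̄ − rf) / σ = (-0.7333 − 0.22) / 4.2944 = -0.9533 / 4.2944 = -0.2220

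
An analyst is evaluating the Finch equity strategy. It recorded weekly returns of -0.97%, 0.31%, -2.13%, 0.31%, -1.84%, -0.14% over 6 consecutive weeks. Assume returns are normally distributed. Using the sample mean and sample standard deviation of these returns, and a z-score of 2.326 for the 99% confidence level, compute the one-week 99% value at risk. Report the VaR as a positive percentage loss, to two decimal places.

3.24

μ = (-0.97 + 0.31 − 2.13 + 0.31 − 1.84 − 0.14) / 6 = -0.7433%
Sample std dev = √[5.7599 / 5] = 1.0733%
VaR = −(μ − z·σ) = −(-0.7433 − 2.326 × 1.0733) = −(-3.2398) = 3.2398%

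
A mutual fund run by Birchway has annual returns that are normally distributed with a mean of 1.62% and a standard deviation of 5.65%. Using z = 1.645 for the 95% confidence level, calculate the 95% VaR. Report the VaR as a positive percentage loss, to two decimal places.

VaR (as % loss) = −(μ − z·σ) = −(1.62% − 1.645 × 5.65%) = −(-7.67425%) = 7.67425%

7.67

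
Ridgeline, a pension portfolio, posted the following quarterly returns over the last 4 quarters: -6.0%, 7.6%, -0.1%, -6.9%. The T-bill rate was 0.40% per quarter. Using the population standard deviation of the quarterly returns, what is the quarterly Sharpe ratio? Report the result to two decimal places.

-0.30

r̄ = (-6 + 7.6 − 0.1 − 6.9) / 4 = -1.3500%
Population std dev = √[134.0900 / 4] = 5.7899%
Sharpe = (r̄ − rf) / σ = (-1.3500 − 0.4) / 5.7899 = -1.7500 / 5.7899 = -0.3023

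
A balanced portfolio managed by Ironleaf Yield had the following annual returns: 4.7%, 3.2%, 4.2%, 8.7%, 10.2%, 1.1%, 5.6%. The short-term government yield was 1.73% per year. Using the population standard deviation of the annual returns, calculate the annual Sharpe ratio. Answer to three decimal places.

Mean return r̄ = 37.70 / 7 = 5.3857%
Population σ = √[Σ(r − r̄)² / 7] = √[59.2286 / 7] = √8.4612 = 2.9088%
Sharpe = (r̄ − rf) / σ = (5.3857 − 1.73) / 2.9088 = 3.6557 / 2.9088 = 1.2568

1.257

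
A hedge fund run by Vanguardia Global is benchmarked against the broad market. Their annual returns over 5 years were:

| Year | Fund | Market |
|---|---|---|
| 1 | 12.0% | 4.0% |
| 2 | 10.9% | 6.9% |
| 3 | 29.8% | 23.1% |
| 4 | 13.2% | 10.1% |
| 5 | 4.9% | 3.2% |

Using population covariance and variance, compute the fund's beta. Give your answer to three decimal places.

r̄p = 14.1600%,  r̄m = 9.4600%
Cov = Σ(rp − r̄p)(rm − r̄m) / 5 = 58.1644
Var(rm) = Σ(rm − r̄m)² / 5 = 52.4024
β = Cov / Var = 58.1644 / 52.4024 = 1.1100

1.110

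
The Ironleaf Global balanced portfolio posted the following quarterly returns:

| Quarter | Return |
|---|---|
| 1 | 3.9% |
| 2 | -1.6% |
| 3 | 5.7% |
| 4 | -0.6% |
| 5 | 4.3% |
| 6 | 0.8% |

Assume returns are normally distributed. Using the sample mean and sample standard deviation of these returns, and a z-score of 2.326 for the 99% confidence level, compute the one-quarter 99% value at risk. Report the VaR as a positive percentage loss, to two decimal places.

r̄ = (3.9 − 1.6 + 5.7 − 0.6 + 4.3 + 0.8) / 6 = 2.0833%
Σ(r − r̄)² = 43.7083; sample σ = √(43.7083/5) = 2.9566%
VaR = −(r̄ − z·σ) = −(2.0833 − 2.326 × 2.9566) = −(-4.7938) = 4.7938%

4.79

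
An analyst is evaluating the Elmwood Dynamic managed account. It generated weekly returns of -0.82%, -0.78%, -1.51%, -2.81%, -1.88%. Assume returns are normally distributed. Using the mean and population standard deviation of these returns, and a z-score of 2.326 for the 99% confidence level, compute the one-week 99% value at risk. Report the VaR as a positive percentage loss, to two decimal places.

μ = (-0.82 − 0.78 − 1.51 − 2.81 − 1.88) / 5 = -7.800 / 5 = -1.5600%
Σ(r − μ)² = (-0.82 − (-1.5600))² + (-0.78 − (-1.5600))² + … = 2.8234
population σ = √(2.8234 / 5) = √0.5647 = 0.7515%
VaR = −(μ − z·σ) = −(-1.5600 − 2.326 × 0.7515) = −(-3.3080) = 3.3080%

3.31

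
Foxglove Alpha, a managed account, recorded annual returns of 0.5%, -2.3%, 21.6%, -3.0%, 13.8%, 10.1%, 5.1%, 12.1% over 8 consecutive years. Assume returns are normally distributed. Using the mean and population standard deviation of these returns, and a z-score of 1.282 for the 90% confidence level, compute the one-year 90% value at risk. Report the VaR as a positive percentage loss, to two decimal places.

3.17

r̄ = (0.5 − 2.3 + 21.6 − 3 + 13.8 + 10.1 + 5.1 + 12.1) / 8 = 7.2375%
Population σ = √[Σ(r − r̄)² / 8] = √[526.9188 / 8] = √65.8649 = 8.1157%
VaR = −(r̄ − z·σ) = −(7.2375 − 1.282 × 8.1157) = −(-3.1668) = 3.1668%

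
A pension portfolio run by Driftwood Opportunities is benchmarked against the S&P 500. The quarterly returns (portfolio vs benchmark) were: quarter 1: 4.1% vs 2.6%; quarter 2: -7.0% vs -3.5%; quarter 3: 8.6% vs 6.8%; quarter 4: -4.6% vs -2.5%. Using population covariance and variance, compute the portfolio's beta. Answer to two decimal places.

r̄p = 0.2750%,  r̄m = 0.8500%
Cov = Σ(rp − r̄p)(rm − r̄m) / 4 = 26.0513
Var(rm) = Σ(rm − r̄m)² / 4 = 17.1525
β = Cov / Var = 26.0513 / 17.1525 = 1.5188

1.52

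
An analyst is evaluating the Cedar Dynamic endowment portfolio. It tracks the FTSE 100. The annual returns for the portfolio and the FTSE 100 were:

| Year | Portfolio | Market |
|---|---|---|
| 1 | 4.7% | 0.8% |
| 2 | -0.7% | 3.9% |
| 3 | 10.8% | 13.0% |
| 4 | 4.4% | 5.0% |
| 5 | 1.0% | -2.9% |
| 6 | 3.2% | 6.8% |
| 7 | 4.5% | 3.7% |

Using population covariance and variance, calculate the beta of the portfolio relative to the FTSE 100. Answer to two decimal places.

r̄p = 3.9857%,  r̄m = 4.3286%
Cov = Σ(rp − r̄p)(rm − r̄m) / 7 = 11.1676
Var(rm) = Σ(rm − r̄m)² / 7 = 21.0049
β = Cov / Var = 11.1676 / 21.0049 = 0.5317

0.53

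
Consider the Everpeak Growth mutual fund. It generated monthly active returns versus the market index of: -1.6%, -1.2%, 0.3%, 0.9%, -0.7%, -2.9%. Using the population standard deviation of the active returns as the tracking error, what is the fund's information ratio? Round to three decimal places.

r̄ = (-1.6 − 1.2 + 0.3 + 0.9 − 0.7 − 2.9) / 6 = -0.8667%
Σ(r − r̄)² = 9.2933; population σ = √(9.2933/6) = 1.2445%
IR = r̄ / tracking error = -0.8667 / 1.2445 = -0.6964

-0.696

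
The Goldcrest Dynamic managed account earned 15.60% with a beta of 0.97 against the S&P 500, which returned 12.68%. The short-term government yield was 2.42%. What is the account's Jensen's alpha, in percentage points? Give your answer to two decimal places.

CAPM expected return = Rf + β(Rm − Rf) = 2.42% + 0.97 × (12.68% − 2.42%) = 2.42 + 0.97 × 10.26 = 12.3722%
Jensen's α = Rp − E[R] = 15.60% − 12.3722% = 3.2278

3.23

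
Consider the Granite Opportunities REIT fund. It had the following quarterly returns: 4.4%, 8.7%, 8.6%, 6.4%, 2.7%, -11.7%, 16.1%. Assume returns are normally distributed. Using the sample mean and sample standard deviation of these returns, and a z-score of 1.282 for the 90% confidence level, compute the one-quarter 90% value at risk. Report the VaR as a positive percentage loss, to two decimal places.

5.90

Mean return r̄ = 35.20 / 7 = 5.0286%
Σ(r − r̄)² = 436.3543; sample σ = √(436.3543/6) = 8.5279%
VaR = −(r̄ − z·σ) = −(5.0286 − 1.282 × 8.5279) = −(-5.9042) = 5.9042%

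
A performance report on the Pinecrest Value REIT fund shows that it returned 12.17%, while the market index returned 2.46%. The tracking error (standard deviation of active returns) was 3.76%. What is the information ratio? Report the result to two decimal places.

IR = (Rp − Rb) / TE = (12.17% − 2.46%) / 3.76% = 9.71% / 3.76% = 2.5824

2.58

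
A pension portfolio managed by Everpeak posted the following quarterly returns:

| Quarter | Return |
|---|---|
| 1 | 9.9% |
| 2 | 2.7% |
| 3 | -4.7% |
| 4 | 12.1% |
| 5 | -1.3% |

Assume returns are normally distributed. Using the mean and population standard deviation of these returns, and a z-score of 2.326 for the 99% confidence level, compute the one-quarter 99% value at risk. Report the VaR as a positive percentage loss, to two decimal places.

11.17

μ = (9.9 + 2.7 − 4.7 + 12.1 − 1.3) / 5 = 3.7400%
Σ(r − μ)² = (9.9 − 3.7400)² + (2.7 − 3.7400)² + … = 205.5520
σ = √[205.5520 / 5] = 6.4117%
VaR = −(μ − z·σ) = −(3.7400 − 2.326 × 6.4117) = −(-11.1736) = 11.1736%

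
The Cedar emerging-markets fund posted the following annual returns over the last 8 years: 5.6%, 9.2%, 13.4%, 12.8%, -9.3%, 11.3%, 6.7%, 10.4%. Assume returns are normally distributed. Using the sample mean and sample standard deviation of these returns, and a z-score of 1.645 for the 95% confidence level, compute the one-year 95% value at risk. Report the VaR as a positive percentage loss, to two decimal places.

r̄ = (5.6 + 9.2 + 13.4 + 12.8 − 9.3 + 11.3 + 6.7 + 10.4) / 8 = 7.5125%
Sample σ = √[Σ(r − r̄)² / 7] = √[375.1288 / 7] = √53.5898 = 7.3205%
VaR = −(r̄ − z·σ) = −(7.5125 − 1.645 × 7.3205) = −(-4.5297) = 4.5297%

4.53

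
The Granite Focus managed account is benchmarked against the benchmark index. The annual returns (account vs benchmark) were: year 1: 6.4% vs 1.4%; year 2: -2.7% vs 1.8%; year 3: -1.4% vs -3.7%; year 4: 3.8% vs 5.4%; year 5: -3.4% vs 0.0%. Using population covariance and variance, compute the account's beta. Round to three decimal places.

0.628

r̄p = 0.5400%,  r̄m = 0.9800%
Cov = Σ(rp − r̄p)(rm − r̄m) / 5 = 5.4308
Var(rm) = Σ(rm − r̄m)² / 5 = 8.6496
β = Cov / Var = 5.4308 / 8.6496 = 0.6279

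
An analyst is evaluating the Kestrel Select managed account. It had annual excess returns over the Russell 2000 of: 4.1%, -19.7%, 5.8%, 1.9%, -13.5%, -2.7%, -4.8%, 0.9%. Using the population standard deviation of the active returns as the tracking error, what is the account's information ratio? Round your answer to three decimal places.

r̄ = (4.1 − 19.7 + 5.8 + 1.9 − 13.5 − 2.7 − 4.8 + 0.9) / 8 = -28.00 / 8 = -3.5000%
Population σ = √[Σ(r − r̄)² / 8] = √[557.5400 / 8] = √69.6925 = 8.3482%
IR = r̄ / tracking error = -3.5000 / 8.3482 = -0.4193

-0.419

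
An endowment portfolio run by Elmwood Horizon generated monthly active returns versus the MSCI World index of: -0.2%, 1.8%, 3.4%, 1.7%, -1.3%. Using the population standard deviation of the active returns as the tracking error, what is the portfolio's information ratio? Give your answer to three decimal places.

0.655

μ = (-0.2 + 1.8 + 3.4 + 1.7 − 1.3) / 5 = 5.40 / 5 = 1.0800%
Population std dev = √[13.5880 / 5] = 1.6485%
IR = μ / tracking error = 1.0800 / 1.6485 = 0.6551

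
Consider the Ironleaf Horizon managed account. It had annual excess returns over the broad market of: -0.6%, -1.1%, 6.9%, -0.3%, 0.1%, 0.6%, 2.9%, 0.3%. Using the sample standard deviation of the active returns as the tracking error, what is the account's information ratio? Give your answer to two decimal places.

0.42

Mean return μ = 8.80 / 8 = 1.1000%
Σ(r − μ)² = 48.4600; sample σ = √(48.4600/7) = 2.6311%
IR = μ / tracking error = 1.1000 / 2.6311 = 0.4181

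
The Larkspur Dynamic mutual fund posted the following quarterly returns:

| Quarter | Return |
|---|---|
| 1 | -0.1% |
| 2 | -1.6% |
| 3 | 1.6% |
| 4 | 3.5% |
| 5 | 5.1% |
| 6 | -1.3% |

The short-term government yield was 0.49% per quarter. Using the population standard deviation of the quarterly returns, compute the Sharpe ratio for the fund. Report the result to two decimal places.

0.29

μ = (-0.1 − 1.6 + 1.6 + 3.5 + 5.1 − 1.3) / 6 = 1.2000%
Σ(r − μ)² = (-0.1 − 1.2000)² + (-1.6 − 1.2000)² + … = 36.4400
population σ = √(36.4400 / 6) = √6.0733 = 2.4644%
Sharpe = (μ − rf) / σ = (1.2000 − 0.49) / 2.4644 = 0.7100 / 2.4644 = 0.2881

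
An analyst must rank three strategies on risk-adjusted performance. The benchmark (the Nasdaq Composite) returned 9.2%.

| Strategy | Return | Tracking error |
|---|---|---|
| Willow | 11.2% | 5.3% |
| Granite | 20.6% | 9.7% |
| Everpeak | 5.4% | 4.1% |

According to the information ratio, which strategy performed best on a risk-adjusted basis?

Granite

Willow: IR = (11.2% − 9.2%) / 5.3% = 0.377
Granite: IR = (20.6% − 9.2%) / 9.7% = 1.175
Everpeak: IR = (5.4% − 9.2%) / 4.1% = -0.927
Highest: Granite (1.175).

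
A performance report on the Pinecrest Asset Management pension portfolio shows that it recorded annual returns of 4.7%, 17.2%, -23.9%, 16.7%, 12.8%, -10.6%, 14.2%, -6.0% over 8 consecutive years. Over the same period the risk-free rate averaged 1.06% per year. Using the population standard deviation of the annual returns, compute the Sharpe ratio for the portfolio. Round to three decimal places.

Mean return r̄ = 25.10 / 8 = 3.1375%
Σ(r − r̄)² = 1603.1188; population σ = √(1603.1188/8) = 14.1559%
Sharpe = (r̄ − rf) / σ = (3.1375 − 1.06) / 14.1559 = 2.0775 / 14.1559 = 0.1468

0.147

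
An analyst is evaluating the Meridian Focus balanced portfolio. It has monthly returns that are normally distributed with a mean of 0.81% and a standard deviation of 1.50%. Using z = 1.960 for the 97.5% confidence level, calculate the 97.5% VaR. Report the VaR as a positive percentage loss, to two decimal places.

2.13

VaR (as % loss) = −(μ − z·σ) = −(0.81% − 1.960 × 1.50%) = −(-2.1300%) = 2.1300%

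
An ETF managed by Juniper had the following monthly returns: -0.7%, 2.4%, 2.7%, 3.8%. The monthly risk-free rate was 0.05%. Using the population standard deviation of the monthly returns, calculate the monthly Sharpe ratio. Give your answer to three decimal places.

Mean return r̄ = 8.20 / 4 = 2.0500%
Σ(r − r̄)² = (-0.7 − 2.0500)² + (2.4 − 2.0500)² + … = 11.1700
σ = √[11.1700 / 4] = 1.6711%
Sharpe = (r̄ − rf) / σ = (2.0500 − 0.05) / 1.6711 = 2.0000 / 1.6711 = 1.1968

1.197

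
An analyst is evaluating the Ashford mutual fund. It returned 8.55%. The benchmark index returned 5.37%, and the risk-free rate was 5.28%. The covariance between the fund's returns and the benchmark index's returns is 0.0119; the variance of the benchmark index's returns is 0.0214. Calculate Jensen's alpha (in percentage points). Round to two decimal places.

3.22

β = Cov / Var = 0.0119 / 0.0214 = 0.5561
E[R] = Rf + β(Rm − Rf) = 5.28% + 0.5561 × (5.37% − 5.28%) = 5.3300%
α = Rp − E[R] = 8.55% − 5.3300% = 3.2200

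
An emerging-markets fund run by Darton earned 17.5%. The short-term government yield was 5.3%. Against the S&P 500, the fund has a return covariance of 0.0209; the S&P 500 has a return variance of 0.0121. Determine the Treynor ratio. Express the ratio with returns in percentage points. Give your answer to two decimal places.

7.06

β = Cov / Var = 0.0209 / 0.0121 = 1.7273
Treynor = (Rp − Rf) / β = (17.5% − 5.3%) / 1.7273 = 12.20 / 1.7273 = 7.0630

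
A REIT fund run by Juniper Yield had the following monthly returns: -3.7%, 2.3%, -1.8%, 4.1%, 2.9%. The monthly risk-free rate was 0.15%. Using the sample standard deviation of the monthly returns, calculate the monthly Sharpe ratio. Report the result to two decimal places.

0.18

Mean return r̄ = 3.80 / 5 = 0.7600%
Sample σ = √[Σ(r − r̄)² / 4] = √[44.5520 / 4] = √11.1380 = 3.3374%
Sharpe = (r̄ − rf) / σ = (0.7600 − 0.15) / 3.3374 = 0.6100 / 3.3374 = 0.1828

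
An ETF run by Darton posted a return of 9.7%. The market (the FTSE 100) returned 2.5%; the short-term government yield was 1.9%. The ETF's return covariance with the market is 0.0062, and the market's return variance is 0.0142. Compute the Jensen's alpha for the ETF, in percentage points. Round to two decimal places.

7.54

β = Cov / Var = 0.0062 / 0.0142 = 0.4366
E[R] = Rf + β(Rm − Rf) = 1.9% + 0.4366 × (2.5% − 1.9%) = 2.1620%
α = Rp − E[R] = 9.7% − 2.1620% = 7.5380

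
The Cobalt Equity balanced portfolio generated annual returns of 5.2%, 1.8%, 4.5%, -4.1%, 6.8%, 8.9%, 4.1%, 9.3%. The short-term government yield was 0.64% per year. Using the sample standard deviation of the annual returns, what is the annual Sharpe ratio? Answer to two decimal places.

μ = (5.2 + 1.8 + 4.5 − 4.1 + 6.8 + 8.9 + 4.1 + 9.3) / 8 = 36.50 / 8 = 4.5625%
Sample std dev = √[129.5588 / 7] = 4.3021%
Sharpe = (μ − rf) / σ = (4.5625 − 0.64) / 4.3021 = 3.9225 / 4.3021 = 0.9118

0.91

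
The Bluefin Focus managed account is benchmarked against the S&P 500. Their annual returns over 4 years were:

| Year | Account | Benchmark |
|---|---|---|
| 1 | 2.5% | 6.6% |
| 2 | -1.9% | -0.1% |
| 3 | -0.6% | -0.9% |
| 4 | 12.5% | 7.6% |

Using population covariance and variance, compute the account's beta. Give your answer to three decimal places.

1.212

r̄p = 3.1250%,  r̄m = 3.3000%
Cov = Σ(rp − r̄p)(rm − r̄m) / 4 = 17.7450
Var(rm) = Σ(rm − r̄m)² / 4 = 14.6450
β = Cov / Var = 17.7450 / 14.6450 = 1.2117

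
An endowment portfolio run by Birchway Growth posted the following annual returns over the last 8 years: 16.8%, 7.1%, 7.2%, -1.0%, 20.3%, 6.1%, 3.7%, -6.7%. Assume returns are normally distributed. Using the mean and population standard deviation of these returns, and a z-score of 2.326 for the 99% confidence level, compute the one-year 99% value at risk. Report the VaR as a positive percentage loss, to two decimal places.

r̄ = (16.8 + 7.1 + 7.2 − 1 + 20.3 + 6.1 + 3.7 − 6.7) / 8 = 6.6875%
Population std dev = √[535.5888 / 8] = 8.1822%
VaR = −(r̄ − z·σ) = −(6.6875 − 2.326 × 8.1822) = −(-12.3443) = 12.3443%

12.34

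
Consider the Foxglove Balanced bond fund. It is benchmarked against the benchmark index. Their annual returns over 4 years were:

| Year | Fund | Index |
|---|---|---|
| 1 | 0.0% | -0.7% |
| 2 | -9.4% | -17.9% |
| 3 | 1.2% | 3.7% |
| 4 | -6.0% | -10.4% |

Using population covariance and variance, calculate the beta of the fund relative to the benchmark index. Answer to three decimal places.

0.514

r̄p = -3.5500%,  r̄m = -6.3250%
Cov = Σ(rp − r̄p)(rm − r̄m) / 4 = 36.3213
Var(rm) = Σ(rm − r̄m)² / 4 = 70.6819
β = Cov / Var = 36.3213 / 70.6819 = 0.5139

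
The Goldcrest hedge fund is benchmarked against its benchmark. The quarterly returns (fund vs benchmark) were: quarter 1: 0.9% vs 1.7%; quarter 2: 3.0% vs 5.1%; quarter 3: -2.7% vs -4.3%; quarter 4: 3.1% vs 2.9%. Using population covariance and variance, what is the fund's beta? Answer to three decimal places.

0.652

r̄p = 1.0750%,  r̄m = 1.3500%
Cov = Σ(rp − r̄p)(rm − r̄m) / 4 = 7.9063
Var(rm) = Σ(rm − r̄m)² / 4 = 12.1275
β = Cov / Var = 7.9063 / 12.1275 = 0.6519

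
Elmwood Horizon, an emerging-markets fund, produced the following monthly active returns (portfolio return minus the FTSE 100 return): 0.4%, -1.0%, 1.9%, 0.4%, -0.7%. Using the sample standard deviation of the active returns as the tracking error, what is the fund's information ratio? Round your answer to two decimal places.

0.18

r̄ = (0.4 − 1 + 1.9 + 0.4 − 0.7) / 5 = 0.2000%
Σ(r − r̄)² = 5.2200; sample σ = √(5.2200/4) = 1.1424%
IR = r̄ / tracking error = 0.2000 / 1.1424 = 0.1751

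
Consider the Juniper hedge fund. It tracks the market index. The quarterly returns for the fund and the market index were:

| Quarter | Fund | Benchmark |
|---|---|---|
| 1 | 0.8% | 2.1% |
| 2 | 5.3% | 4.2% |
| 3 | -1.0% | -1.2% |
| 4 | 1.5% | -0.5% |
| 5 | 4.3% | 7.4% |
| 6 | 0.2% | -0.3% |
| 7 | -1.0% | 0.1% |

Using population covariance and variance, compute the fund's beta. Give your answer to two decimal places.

0.66

r̄p = 1.4429%,  r̄m = 1.6857%
Cov = Σ(rp − r̄p)(rm − r̄m) / 7 = 5.5749
Var(rm) = Σ(rm − r̄m)² / 7 = 8.3869
β = Cov / Var = 5.5749 / 8.3869 = 0.6647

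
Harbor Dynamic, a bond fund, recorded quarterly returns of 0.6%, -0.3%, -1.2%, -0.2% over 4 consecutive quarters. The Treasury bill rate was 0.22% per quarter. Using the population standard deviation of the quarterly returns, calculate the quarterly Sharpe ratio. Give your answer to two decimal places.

Mean return μ = -1.10 / 4 = -0.2750%
Σ(r − μ)² = (0.6 − (-0.2750))² + (-0.3 − (-0.2750))² + … = 1.6275
population σ = √(1.6275 / 4) = √0.4069 = 0.6379%
Sharpe = (μ − rf) / σ = (-0.2750 − 0.22) / 0.6379 = -0.4950 / 0.6379 = -0.7760

-0.78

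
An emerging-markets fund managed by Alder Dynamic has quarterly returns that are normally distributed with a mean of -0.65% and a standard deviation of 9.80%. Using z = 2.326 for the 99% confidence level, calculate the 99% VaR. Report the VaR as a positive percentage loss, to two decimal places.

VaR (as % loss) = −(μ − z·σ) = −(-0.65% − 2.326 × 9.80%) = −(-23.4448%) = 23.4448%

23.44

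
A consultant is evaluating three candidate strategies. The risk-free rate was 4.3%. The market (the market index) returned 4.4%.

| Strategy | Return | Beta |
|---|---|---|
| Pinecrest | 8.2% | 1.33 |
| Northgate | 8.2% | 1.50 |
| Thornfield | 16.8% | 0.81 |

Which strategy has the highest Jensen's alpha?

Thornfield

Pinecrest: α = 8.2% − [4.3% + 1.33 × (4.4% − 4.3%)] = 3.767
Northgate: α = 8.2% − [4.3% + 1.50 × (4.4% − 4.3%)] = 3.750
Thornfield: α = 16.8% − [4.3% + 0.81 × (4.4% − 4.3%)] = 12.419
Highest: Thornfield (12.419).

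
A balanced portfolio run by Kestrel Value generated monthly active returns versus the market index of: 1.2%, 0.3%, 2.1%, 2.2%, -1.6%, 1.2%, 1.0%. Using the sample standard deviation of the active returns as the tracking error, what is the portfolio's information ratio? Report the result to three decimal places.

0.711

Mean return μ = 6.40 / 7 = 0.9143%
Sample std dev = √[9.9286 / 6] = 1.2864%
IR = μ / tracking error = 0.9143 / 1.2864 = 0.7107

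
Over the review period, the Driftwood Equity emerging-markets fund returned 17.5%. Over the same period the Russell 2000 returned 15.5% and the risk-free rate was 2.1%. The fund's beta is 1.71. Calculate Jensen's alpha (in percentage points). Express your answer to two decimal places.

CAPM expected return = Rf + β(Rm − Rf) = 2.1% + 1.71 × (15.5% − 2.1%) = 2.1 + 1.71 × 13.40 = 25.0140%
Jensen's α = Rp − E[R] = 17.5% − 25.0140% = -7.5140

-7.51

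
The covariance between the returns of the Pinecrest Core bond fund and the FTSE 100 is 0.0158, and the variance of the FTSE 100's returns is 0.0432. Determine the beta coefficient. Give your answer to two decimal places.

β = Cov(Rp, Rm) / Var(Rm) = 0.0158 / 0.0432 = 0.3657

0.37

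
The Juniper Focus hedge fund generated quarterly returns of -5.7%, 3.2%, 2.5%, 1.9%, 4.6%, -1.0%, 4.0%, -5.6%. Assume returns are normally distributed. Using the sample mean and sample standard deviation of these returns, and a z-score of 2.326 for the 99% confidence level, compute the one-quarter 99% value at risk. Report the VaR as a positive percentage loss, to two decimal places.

Mean return μ = 3.90 / 8 = 0.4875%
Σ(r − μ)² = 120.2088; sample σ = √(120.2088/7) = 4.1440%
VaR = −(μ − z·σ) = −(0.4875 − 2.326 × 4.1440) = −(-9.1514) = 9.1514%

9.15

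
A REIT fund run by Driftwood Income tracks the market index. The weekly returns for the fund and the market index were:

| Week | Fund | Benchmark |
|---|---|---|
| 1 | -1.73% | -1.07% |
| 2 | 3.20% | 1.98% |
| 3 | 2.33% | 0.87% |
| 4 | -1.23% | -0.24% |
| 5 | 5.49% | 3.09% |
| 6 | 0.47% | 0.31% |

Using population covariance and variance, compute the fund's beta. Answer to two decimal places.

1.80

r̄p = 1.4217%,  r̄m = 0.8233%
Cov = Σ(rp − r̄p)(rm − r̄m) / 6 = 3.4327
Var(rm) = Σ(rm − r̄m)² / 6 = 1.9095
β = Cov / Var = 3.4327 / 1.9095 = 1.7977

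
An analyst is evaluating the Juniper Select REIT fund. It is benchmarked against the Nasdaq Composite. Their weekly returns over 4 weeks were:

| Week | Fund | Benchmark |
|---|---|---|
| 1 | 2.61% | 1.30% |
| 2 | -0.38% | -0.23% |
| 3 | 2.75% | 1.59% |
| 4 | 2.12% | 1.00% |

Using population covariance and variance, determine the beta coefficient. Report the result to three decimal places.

1.809

r̄p = 1.7750%,  r̄m = 0.9150%
Cov = Σ(rp − r̄p)(rm − r̄m) / 4 = 0.8691
Var(rm) = Σ(rm − r̄m)² / 4 = 0.4805
β = Cov / Var = 0.8691 / 0.4805 = 1.8087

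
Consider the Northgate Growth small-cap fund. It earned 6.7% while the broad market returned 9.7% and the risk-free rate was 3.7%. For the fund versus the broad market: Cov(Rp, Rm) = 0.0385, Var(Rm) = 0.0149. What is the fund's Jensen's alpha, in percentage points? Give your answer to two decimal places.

β = Cov / Var = 0.0385 / 0.0149 = 2.5839
E[R] = Rf + β(Rm − Rf) = 3.7% + 2.5839 × (9.7% − 3.7%) = 19.2034%
α = Rp − E[R] = 6.7% − 19.2034% = -12.5034

-12.50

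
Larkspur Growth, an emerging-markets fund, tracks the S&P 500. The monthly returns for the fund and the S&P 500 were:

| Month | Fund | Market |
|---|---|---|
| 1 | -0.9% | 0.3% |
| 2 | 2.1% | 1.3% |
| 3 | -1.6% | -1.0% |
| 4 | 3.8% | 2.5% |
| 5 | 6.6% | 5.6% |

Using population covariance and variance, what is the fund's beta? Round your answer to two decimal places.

r̄p = 2.0000%,  r̄m = 1.7400%
Cov = Σ(rp − r̄p)(rm − r̄m) / 5 = 6.6240
Var(rm) = Σ(rm − r̄m)² / 5 = 5.0504
β = Cov / Var = 6.6240 / 5.0504 = 1.3116

1.31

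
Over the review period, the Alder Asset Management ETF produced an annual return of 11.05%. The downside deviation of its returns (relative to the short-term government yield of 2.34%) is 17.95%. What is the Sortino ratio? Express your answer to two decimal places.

Sortino = (Rp − Rf) / σd = (11.05% − 2.34%) / 17.95% = 8.71% / 17.95% = 0.4852

0.49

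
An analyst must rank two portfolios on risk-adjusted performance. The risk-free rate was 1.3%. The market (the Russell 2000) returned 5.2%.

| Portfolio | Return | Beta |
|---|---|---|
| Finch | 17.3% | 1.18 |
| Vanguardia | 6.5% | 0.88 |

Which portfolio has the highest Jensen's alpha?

Finch

Finch: α = 17.3% − [1.3% + 1.18 × (5.2% − 1.3%)] = 11.398
Vanguardia: α = 6.5% − [1.3% + 0.88 × (5.2% − 1.3%)] = 1.768
Highest: Finch (11.398).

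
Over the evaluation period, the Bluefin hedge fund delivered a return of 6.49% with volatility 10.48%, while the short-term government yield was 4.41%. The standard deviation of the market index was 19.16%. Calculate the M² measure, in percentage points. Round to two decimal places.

Sharpe = (Rp − Rf) / σp = (6.49% − 4.41%) / 10.48% = 0.1985
M² = Rf + Sharpe × σm = 4.41% + 0.1985 × 19.16% = 8.2133%

8.21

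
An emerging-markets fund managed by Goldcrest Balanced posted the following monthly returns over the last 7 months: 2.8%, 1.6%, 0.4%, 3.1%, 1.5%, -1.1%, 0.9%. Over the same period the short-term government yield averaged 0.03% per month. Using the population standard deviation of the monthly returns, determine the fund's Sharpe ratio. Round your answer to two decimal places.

r̄ = (2.8 + 1.6 + 0.4 + 3.1 + 1.5 − 1.1 + 0.9) / 7 = 9.20 / 7 = 1.3143%
Σ(r − r̄)² = (2.8 − 1.3143)² + (1.6 − 1.3143)² + (0.4 − 1.3143)² + … = 12.3486
σ = √[12.3486 / 7] = 1.3282%
Sharpe = (r̄ − rf) / σ = (1.3143 − 0.03) / 1.3282 = 1.2843 / 1.3282 = 0.9669

0.97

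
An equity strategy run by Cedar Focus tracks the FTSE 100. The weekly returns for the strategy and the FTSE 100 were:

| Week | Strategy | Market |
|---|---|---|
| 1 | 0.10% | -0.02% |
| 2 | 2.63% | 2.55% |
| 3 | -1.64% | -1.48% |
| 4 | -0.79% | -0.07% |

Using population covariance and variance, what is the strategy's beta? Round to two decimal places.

r̄p = 0.0750%,  r̄m = 0.2450%
Cov = Σ(rp − r̄p)(rm − r̄m) / 4 = 2.2784
Var(rm) = Σ(rm − r̄m)² / 4 = 2.1145
β = Cov / Var = 2.2784 / 2.1145 = 1.0775

1.08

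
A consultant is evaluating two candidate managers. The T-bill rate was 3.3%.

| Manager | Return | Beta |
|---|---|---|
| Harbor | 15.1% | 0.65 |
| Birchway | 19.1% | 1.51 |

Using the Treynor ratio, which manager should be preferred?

Harbor: Treynor = (15.1% − 3.3%) / 0.65 = 18.154
Birchway: Treynor = (19.1% − 3.3%) / 1.51 = 10.464
Highest: Harbor (18.154).

Harbor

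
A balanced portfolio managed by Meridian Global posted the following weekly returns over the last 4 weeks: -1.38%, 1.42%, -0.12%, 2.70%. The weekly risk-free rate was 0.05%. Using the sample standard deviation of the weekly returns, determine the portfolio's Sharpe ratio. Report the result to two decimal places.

0.34

Mean return r̄ = 2.620 / 4 = 0.6550%
Σ(r − r̄)² = (-1.38 − 0.6550)² + (1.42 − 0.6550)² + (-0.12 − 0.6550)² + … = 9.5091
sample σ = √(9.5091 / 3) = √3.1697 = 1.7804%
Sharpe = (r̄ − rf) / σ = (0.6550 − 0.05) / 1.7804 = 0.6050 / 1.7804 = 0.3398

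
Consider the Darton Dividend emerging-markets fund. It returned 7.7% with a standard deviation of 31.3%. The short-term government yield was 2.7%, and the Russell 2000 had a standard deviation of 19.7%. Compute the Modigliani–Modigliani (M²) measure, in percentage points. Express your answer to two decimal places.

Sharpe = (Rp − Rf) / σp = (7.7% − 2.7%) / 31.3% = 0.1597
M² = Rf + Sharpe × σm = 2.7% + 0.1597 × 19.7% = 5.8461%

5.85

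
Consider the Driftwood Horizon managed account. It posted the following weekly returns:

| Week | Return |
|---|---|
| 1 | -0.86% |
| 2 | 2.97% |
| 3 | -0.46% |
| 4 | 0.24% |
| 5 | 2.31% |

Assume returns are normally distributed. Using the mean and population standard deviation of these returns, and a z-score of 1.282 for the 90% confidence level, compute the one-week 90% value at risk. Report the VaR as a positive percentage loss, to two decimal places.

1.12

Mean return r̄ = 4.200 / 5 = 0.8400%
Population std dev = √[11.6378 / 5] = 1.5256%
VaR = −(r̄ − z·σ) = −(0.8400 − 1.282 × 1.5256) = −(-1.1158) = 1.1158%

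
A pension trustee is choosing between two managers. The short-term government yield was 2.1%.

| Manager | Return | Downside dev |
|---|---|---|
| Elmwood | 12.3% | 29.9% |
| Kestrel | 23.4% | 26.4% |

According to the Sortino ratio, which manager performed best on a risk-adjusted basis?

Kestrel

Elmwood: Sortino ratio = (12.3% − 2.1%) / 29.9% = 0.341
Kestrel: Sortino ratio = (23.4% − 2.1%) / 26.4% = 0.807
Highest: Kestrel (0.807).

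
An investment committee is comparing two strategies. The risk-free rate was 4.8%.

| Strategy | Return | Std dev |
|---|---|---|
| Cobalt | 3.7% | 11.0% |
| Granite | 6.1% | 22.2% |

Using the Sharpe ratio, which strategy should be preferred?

Granite

Cobalt: Sharpe ratio = (3.7% − 4.8%) / 11.0% = -0.100
Granite: Sharpe ratio = (6.1% − 4.8%) / 22.2% = 0.059
Highest: Granite (0.059).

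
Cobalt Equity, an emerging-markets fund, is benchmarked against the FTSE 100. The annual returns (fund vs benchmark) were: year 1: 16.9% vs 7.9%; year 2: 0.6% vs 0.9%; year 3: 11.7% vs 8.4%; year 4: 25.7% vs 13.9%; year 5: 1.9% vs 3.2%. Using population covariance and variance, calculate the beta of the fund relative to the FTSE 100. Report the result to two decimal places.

r̄p = 11.3600%,  r̄m = 6.8600%
Cov = Σ(rp − r̄p)(rm − r̄m) / 5 = 41.1984
Var(rm) = Σ(rm − r̄m)² / 5 = 20.3864
β = Cov / Var = 41.1984 / 20.3864 = 2.0209

2.02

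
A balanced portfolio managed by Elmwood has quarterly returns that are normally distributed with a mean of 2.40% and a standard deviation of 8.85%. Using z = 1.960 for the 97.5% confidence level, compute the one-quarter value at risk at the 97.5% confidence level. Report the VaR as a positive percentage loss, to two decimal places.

14.95

VaR (as % loss) = −(μ − z·σ) = −(2.40% − 1.960 × 8.85%) = −(-14.9460%) = 14.9460%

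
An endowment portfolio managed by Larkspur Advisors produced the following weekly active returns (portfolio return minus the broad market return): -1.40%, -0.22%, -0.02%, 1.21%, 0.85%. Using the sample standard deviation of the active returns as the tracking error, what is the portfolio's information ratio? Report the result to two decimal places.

0.08

μ = (-1.4 − 0.22 − 0.02 + 1.21 + 0.85) / 5 = 0.420 / 5 = 0.0840%
Σ(r − μ)² = 4.1601; sample σ = √(4.1601/4) = 1.0198%
IR = μ / tracking error = 0.0840 / 1.0198 = 0.0824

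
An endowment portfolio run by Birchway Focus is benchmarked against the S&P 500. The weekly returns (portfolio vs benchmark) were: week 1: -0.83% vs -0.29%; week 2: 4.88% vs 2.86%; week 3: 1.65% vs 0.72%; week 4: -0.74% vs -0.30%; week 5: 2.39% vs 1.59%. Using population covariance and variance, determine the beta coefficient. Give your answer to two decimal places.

r̄p = 1.4700%,  r̄m = 0.9160%
Cov = Σ(rp − r̄p)(rm − r̄m) / 5 = 2.5350
Var(rm) = Σ(rm − r̄m)² / 5 = 1.4410
β = Cov / Var = 2.5350 / 1.4410 = 1.7592

1.76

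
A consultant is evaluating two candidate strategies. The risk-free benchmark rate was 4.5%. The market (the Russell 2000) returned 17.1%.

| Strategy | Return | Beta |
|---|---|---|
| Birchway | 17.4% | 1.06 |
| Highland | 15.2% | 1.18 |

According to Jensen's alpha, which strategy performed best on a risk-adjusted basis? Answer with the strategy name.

Birchway

Birchway: α = 17.4% − [4.5% + 1.06 × (17.1% − 4.5%)] = -0.456
Highland: α = 15.2% − [4.5% + 1.18 × (17.1% − 4.5%)] = -4.168
Highest: Birchway (-0.456).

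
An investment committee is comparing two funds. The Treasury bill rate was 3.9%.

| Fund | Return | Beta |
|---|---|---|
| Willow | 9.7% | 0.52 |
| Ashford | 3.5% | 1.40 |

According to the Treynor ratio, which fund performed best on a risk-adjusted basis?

Willow: Treynor = (9.7% − 3.9%) / 0.52 = 11.154
Ashford: Treynor = (3.5% − 3.9%) / 1.40 = -0.286
Highest: Willow (11.154).

Willow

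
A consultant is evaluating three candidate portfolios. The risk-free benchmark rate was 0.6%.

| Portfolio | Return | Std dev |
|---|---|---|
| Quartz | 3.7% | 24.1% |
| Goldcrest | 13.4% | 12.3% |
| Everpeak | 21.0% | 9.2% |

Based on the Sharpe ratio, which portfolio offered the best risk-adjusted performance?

Quartz: Sharpe ratio = (3.7% − 0.6%) / 24.1% = 0.129
Goldcrest: Sharpe ratio = (13.4% − 0.6%) / 12.3% = 1.041
Everpeak: Sharpe ratio = (21.0% − 0.6%) / 9.2% = 2.217
Highest: Everpeak (2.217).

Everpeak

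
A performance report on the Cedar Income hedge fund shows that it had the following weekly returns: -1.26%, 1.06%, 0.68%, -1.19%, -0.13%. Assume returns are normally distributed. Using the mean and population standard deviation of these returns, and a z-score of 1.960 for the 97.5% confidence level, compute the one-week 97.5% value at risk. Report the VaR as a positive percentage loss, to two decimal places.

μ = (-1.26 + 1.06 + 0.68 − 1.19 − 0.13) / 5 = -0.1680%
Σ(r − μ)² = (-1.26 − (-0.1680))² + (1.06 − (-0.1680))² + (0.68 − (-0.1680))² + … = 4.4655
population σ = √(4.4655 / 5) = √0.8931 = 0.9450%
VaR = −(μ − z·σ) = −(-0.1680 − 1.960 × 0.9450) = −(-2.0202) = 2.0202%

2.02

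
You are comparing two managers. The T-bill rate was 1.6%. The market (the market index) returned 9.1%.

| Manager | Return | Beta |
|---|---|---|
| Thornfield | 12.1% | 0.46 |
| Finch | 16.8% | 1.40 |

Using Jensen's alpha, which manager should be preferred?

Thornfield

Thornfield: α = 12.1% − [1.6% + 0.46 × (9.1% − 1.6%)] = 7.050
Finch: α = 16.8% − [1.6% + 1.40 × (9.1% − 1.6%)] = 4.700
Highest: Thornfield (7.050).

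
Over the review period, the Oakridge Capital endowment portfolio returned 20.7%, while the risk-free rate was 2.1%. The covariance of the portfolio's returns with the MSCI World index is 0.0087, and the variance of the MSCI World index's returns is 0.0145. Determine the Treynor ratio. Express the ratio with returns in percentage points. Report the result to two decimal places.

31.00

β = Cov / Var = 0.0087 / 0.0145 = 0.6000
Treynor = (Rp − Rf) / β = (20.7% − 2.1%) / 0.6000 = 18.60 / 0.6000 = 31.0000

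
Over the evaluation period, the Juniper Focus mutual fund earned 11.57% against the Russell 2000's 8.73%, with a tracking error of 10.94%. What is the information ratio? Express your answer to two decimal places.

0.26

IR = (Rp − Rb) / TE = (11.57% − 8.73%) / 10.94% = 2.84% / 10.94% = 0.2596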